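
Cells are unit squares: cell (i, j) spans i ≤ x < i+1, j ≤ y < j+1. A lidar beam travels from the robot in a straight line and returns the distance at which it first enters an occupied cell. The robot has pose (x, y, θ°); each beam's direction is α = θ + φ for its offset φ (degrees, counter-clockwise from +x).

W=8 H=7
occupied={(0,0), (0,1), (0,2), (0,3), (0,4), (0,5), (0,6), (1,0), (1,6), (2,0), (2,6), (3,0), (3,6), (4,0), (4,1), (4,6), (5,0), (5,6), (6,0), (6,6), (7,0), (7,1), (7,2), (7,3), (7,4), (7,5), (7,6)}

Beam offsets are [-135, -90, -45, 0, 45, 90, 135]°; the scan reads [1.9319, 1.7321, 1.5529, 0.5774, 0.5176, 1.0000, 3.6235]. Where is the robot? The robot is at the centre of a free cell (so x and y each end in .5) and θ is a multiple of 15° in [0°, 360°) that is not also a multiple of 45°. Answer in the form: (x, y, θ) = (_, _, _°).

The pose lattice has 29·16 = 464 candidates. Test each by forward raycasting.
  (5.5, 1.5, 15°): beam 1 = 0.5774 ≠ 1.9319 ✗
  (1.5, 3.5, 15°): beam 1 = 1.0000 ≠ 1.9319 ✗
  (1.5, 4.5, 165°): beam 1 = 3.0000 ≠ 1.9319 ✗
  (4.5, 4.5, 285°): beam 1 = 3.0000 ≠ 1.9319 ✗
  …
  (6.5, 2.5, 330°): r_1=1.9319, r_2=1.7321, r_3=1.5529, r_4=0.5774, r_5=0.5176, r_6=1.0000, r_7=3.6235 — all match ✓
No second candidate reproduces the full scan.

(x, y, θ) = (6.5, 2.5, 330°)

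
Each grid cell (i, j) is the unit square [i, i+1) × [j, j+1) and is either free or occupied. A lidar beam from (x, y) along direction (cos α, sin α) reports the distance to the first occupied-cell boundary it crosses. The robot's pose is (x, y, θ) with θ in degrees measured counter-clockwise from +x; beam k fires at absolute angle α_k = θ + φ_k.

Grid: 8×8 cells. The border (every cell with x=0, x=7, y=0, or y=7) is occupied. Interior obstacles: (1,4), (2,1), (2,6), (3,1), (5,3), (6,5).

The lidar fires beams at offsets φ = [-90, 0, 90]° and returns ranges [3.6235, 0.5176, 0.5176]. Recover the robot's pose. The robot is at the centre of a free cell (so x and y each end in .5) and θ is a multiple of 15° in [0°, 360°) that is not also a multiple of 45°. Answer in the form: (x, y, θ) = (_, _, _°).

Candidates: 30 free-cell centres × 16 headings = 480 poses. Raycast each; keep the one whose scan matches to 4 dp.
  (4.5, 3.5, 165°): beam 2 = 2.5882 ≠ 0.5176 ✗
  (5.5, 2.5, 60°): beam 1 = 1.7321 ≠ 3.6235 ✗
  (4.5, 2.5, 165°): beam 1 = 4.6587 ≠ 3.6235 ✗
  (4.5, 1.5, 75°): beam 1 = 1.9319 ≠ 3.6235 ✗
  (4.5, 4.5, 195°): beam 1 = 2.5882 ≠ 3.6235 ✗
  …
  (6.5, 4.5, 345°): r_1=3.6235, r_2=0.5176, r_3=0.5176 — all match ✓
No second candidate reproduces the full scan.

(x, y, θ) = (6.5, 4.5, 345°)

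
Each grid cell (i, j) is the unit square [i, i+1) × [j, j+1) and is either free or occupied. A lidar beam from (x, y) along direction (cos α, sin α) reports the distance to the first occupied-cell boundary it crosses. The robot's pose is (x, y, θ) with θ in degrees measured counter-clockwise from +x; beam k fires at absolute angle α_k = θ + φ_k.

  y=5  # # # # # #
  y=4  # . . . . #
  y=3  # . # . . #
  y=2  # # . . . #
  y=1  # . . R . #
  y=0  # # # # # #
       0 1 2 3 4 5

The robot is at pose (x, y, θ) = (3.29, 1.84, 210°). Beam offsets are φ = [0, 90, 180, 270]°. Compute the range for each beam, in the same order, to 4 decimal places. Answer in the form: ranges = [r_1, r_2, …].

beam 1: φ=0°, α=210°
  cosα=-0.8660 sinα=-0.5000 | (3,1) | tMaxX 0.3349 tMaxY 1.6800 | tΔX 1.1547 tΔY 2.0000
    t=0.3349 [x] (2,1)
    t=1.4896 [x] (1,1)
    t=1.6800 [y] (1,0) — stop
  → r_1 = 1.6800
beam 2: φ=90°, α=300°
  cosα=0.5000 sinα=-0.8660 | (3,1) | tMaxX 1.4200 tMaxY 0.9699 | tΔX 2.0000 tΔY 1.1547
    t=0.9699 [y] (3,0) — stop
  → r_2 = 0.9699
beam 3: φ=180°, α=30°
  cosα=0.8660 sinα=0.5000 | (3,1) | tMaxX 0.8198 tMaxY 0.3200 | tΔX 1.1547 tΔY 2.0000
    t=0.3200 [y] (3,2)
    t=0.8198 [x] (4,2)
    t=1.9745 [x] (5,2) — stop
  → r_3 = 1.9745
beam 4: φ=270°, α=120°
  cosα=-0.5000 sinα=0.8660 | (3,1) | tMaxX 0.5800 tMaxY 0.1848 | tΔX 2.0000 tΔY 1.1547
    t=0.1848 [y] (3,2)
    t=0.5800 [x] (2,2)
    t=1.3395 [y] (2,3) — stop
  → r_4 = 1.3395

ranges = [1.6800, 0.9699, 1.9745, 1.3395]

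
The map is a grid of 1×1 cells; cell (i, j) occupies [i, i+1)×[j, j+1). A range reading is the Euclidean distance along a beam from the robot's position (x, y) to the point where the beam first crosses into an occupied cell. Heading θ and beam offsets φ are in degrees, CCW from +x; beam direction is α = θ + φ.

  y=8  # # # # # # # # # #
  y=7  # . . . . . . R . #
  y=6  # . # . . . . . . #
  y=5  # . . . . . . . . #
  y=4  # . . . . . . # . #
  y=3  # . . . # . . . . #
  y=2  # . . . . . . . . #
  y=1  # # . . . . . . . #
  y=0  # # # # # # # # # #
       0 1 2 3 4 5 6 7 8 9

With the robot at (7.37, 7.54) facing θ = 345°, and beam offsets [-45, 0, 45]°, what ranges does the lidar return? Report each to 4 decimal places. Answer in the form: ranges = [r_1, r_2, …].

beam 1: φ=-45°, α=300°
  direction (0.5000, -0.8660); cell (7,7); t to first gridline: x 1.2600, y 0.6235 (then +2.0000 / +1.1547)
    (7,6) via y @ 0.6235
    (8,6) via x @ 1.2600
    (8,5) via y @ 1.7782
    (8,4) via y @ 2.9329
    (9,4) via x @ 3.2600  # hit
  → r_1 = 3.2600
beam 2: φ=0°, α=345°
  direction (0.9659, -0.2588); cell (7,7); t to first gridline: x 0.6522, y 2.0864 (then +1.0353 / +3.8637)
    (8,7) via x @ 0.6522
    (9,7) via x @ 1.6875  # hit
  → r_2 = 1.6875
beam 3: φ=45°, α=30°
  direction (0.8660, 0.5000); cell (7,7); t to first gridline: x 0.7275, y 0.9200 (then +1.1547 / +2.0000)
    (8,7) via x @ 0.7275
    (8,8) via y @ 0.9200  # hit
  → r_3 = 0.9200

ranges = [3.2600, 1.6875, 0.9200]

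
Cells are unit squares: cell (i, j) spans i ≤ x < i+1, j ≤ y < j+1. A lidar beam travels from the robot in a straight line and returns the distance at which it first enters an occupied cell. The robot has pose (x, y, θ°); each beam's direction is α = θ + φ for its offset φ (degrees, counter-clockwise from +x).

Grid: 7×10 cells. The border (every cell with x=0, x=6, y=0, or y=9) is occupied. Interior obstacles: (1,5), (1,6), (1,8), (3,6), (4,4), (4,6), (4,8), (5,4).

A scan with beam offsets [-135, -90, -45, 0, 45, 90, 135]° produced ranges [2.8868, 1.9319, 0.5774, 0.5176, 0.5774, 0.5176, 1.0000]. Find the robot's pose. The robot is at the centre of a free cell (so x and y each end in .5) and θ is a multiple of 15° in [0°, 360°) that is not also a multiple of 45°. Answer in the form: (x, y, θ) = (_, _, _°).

(x, y, θ) = (5.5, 3.5, 15°)

Candidates: 32 free-cell centres × 16 headings = 512 poses. Raycast each; keep the one whose scan matches to 4 dp.
  (3.5, 1.5, 255°): beam 1 = 4.0415 ≠ 2.8868 ✗
  (4.5, 3.5, 240°): beam 1 = 0.5176 ≠ 2.8868 ✗
  (4.5, 5.5, 240°): beam 1 = 0.5176 ≠ 2.8868 ✗
  (1.5, 4.5, 330°): beam 1 = 0.5176 ≠ 2.8868 ✗
  …
  (5.5, 3.5, 15°): r_1=2.8868, r_2=1.9319, r_3=0.5774, r_4=0.5176, r_5=0.5774, r_6=0.5176, r_7=1.0000 — all match ✓
No second candidate reproduces the full scan.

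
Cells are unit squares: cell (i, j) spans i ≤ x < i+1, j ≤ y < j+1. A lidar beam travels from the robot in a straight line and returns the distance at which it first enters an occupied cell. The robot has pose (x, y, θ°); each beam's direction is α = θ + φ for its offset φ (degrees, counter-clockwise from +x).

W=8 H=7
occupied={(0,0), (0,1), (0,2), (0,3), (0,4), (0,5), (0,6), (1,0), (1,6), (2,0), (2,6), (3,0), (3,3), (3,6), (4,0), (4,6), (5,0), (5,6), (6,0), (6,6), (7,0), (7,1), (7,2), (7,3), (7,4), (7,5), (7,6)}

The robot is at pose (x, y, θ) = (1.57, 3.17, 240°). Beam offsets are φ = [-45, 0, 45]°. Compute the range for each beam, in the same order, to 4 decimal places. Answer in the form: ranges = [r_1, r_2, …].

ranges = [0.5901, 1.1400, 2.2465]

beam 1: φ=-45°, α=195°
  direction (-0.9659, -0.2588); cell (1,3); t to first gridline: x 0.5901, y 0.6568 (then +1.0353 / +3.8637)
    (0,3) via x @ 0.5901  # hit
  → r_1 = 0.5901
beam 2: φ=0°, α=240°
  direction (-0.5000, -0.8660); cell (1,3); t to first gridline: x 1.1400, y 0.1963 (then +2.0000 / +1.1547)
    (1,2) via y @ 0.1963
    (0,2) via x @ 1.1400  # hit
  → r_2 = 1.1400
beam 3: φ=45°, α=285°
  direction (0.2588, -0.9659); cell (1,3); t to first gridline: x 1.6614, y 0.1760 (then +3.8637 / +1.0353)
    (1,2) via y @ 0.1760
    (1,1) via y @ 1.2113
    (2,1) via x @ 1.6614
    (2,0) via y @ 2.2465  # hit
  → r_3 = 2.2465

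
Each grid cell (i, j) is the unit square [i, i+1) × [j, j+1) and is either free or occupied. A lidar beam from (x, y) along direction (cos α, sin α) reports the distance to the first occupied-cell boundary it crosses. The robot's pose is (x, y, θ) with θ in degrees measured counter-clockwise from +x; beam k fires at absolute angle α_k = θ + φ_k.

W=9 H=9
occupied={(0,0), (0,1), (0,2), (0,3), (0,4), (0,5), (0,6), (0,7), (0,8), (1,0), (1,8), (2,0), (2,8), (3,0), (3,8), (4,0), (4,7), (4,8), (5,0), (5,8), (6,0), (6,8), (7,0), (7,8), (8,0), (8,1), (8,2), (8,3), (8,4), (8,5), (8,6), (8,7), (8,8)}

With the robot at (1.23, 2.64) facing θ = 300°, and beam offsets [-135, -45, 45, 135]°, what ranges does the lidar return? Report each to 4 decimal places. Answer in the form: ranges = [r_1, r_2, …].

ranges = [0.2381, 0.8887, 6.3365, 5.5491]

beam 1: φ=-135°, α=165°
  d=(-0.9659,0.2588)  start (1,2)  tX=0.2381 tY=1.3909  stride 1/|dx|=1.0353 1/|dy|=3.8637
    cross x-line → (0,2), t=0.2381 (wall)
  → r_1 = 0.2381
beam 2: φ=-45°, α=255°
  d=(-0.2588,-0.9659)  start (1,2)  tX=0.8887 tY=0.6626  stride 1/|dx|=3.8637 1/|dy|=1.0353
    cross y-line → (1,1), t=0.6626
    cross x-line → (0,1), t=0.8887 (wall)
  → r_2 = 0.8887
beam 3: φ=45°, α=345°
  d=(0.9659,-0.2588)  start (1,2)  tX=0.7972 tY=2.4728  stride 1/|dx|=1.0353 1/|dy|=3.8637
    cross x-line → (2,2), t=0.7972
    cross x-line → (3,2), t=1.8324
    cross y-line → (3,1), t=2.4728
    cross x-line → (4,1), t=2.8677
    cross x-line → (5,1), t=3.9030
    cross x-line → (6,1), t=4.9383
    cross x-line → (7,1), t=5.9735
    cross y-line → (7,0), t=6.3365 (wall)
  → r_3 = 6.3365
beam 4: φ=135°, α=75°
  d=(0.2588,0.9659)  start (1,2)  tX=2.9751 tY=0.3727  stride 1/|dx|=3.8637 1/|dy|=1.0353
    cross y-line → (1,3), t=0.3727
    cross y-line → (1,4), t=1.4080
    cross y-line → (1,5), t=2.4433
    cross x-line → (2,5), t=2.9751
    cross y-line → (2,6), t=3.4785
    cross y-line → (2,7), t=4.5138
    cross y-line → (2,8), t=5.5491 (wall)
  → r_4 = 5.5491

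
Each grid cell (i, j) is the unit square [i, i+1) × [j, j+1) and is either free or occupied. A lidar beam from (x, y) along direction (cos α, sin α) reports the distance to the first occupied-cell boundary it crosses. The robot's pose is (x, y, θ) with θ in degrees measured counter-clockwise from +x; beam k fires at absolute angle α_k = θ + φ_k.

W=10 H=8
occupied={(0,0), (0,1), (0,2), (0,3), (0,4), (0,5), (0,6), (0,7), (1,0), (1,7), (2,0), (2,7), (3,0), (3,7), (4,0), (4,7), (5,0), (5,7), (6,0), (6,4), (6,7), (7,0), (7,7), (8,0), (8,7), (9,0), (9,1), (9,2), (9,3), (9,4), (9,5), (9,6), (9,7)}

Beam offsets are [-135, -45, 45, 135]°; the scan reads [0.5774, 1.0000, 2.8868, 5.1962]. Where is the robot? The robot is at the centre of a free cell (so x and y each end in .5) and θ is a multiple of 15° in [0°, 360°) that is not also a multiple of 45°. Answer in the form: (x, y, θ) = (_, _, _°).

Enumerate (i+0.5, j+0.5, θ) over the 47 free cells and 16 admissible headings. For each, cast all 4 beams and compare to the given ranges.
  (2.5, 5.5, 165°): beam 1 = 3.0000 ≠ 0.5774 ✗
  (2.5, 1.5, 60°): beam 1 = 0.5176 ≠ 0.5774 ✗
  (4.5, 2.5, 210°): beam 1 = 4.6587 ≠ 0.5774 ✗
  …
  (5.5, 1.5, 15°): r_1=0.5774, r_2=1.0000, r_3=2.8868, r_4=5.1962 — all match ✓
No second candidate reproduces the full scan.

(x, y, θ) = (5.5, 1.5, 15°)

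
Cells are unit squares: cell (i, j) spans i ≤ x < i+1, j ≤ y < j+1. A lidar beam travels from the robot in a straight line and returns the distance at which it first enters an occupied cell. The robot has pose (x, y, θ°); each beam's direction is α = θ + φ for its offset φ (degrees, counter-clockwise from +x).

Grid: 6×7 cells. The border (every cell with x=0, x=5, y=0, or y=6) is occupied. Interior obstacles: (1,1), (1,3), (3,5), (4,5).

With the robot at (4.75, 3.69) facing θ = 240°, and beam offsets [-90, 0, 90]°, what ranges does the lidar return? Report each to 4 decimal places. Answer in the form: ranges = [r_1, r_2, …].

beam 1: φ=-90°, α=150°
  dir = (cos 150°, sin 150°) = (-0.8660, 0.5000); from cell (4,3)
  next x-line at t=0.8660, next y-line at t=0.6200; Δt_x=1.1547, Δt_y=2.0000
    y: enter (4,4) at t=0.6200
    x: enter (3,4) at t=0.8660
    x: enter (2,4) at t=2.0207
    y: enter (2,5) at t=2.6200
    x: enter (1,5) at t=3.1754
    x: enter (0,5) at t=4.3301 ← occupied
  → r_1 = 4.3301
beam 2: φ=0°, α=240°
  dir = (cos 240°, sin 240°) = (-0.5000, -0.8660); from cell (4,3)
  next x-line at t=1.5000, next y-line at t=0.7967; Δt_x=2.0000, Δt_y=1.1547
    y: enter (4,2) at t=0.7967
    x: enter (3,2) at t=1.5000
    y: enter (3,1) at t=1.9514
    y: enter (3,0) at t=3.1061 ← occupied
  → r_2 = 3.1061
beam 3: φ=90°, α=330°
  dir = (cos 330°, sin 330°) = (0.8660, -0.5000); from cell (4,3)
  next x-line at t=0.2887, next y-line at t=1.3800; Δt_x=1.1547, Δt_y=2.0000
    x: enter (5,3) at t=0.2887 ← occupied
  → r_3 = 0.2887

ranges = [4.3301, 3.1061, 0.2887]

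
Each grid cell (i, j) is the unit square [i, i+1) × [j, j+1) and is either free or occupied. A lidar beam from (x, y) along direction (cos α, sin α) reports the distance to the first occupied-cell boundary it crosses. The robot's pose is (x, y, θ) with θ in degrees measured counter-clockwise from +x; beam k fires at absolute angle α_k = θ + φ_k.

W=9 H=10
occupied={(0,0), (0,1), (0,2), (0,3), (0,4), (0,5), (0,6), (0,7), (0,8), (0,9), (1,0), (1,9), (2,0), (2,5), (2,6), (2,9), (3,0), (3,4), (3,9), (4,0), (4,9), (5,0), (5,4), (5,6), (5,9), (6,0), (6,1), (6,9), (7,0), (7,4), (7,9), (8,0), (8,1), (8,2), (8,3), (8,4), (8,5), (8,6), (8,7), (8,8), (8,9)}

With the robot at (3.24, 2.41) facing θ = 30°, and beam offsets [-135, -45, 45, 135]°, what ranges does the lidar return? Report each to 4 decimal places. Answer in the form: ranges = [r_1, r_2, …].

beam 1: φ=-135°, α=255°
  dir = (cos 255°, sin 255°) = (-0.2588, -0.9659); from cell (3,2)
  next x-line at t=0.9273, next y-line at t=0.4245; Δt_x=3.8637, Δt_y=1.0353
    y: enter (3,1) at t=0.4245
    x: enter (2,1) at t=0.9273
    y: enter (2,0) at t=1.4597 ← occupied
  → r_1 = 1.4597
beam 2: φ=-45°, α=345°
  dir = (cos 345°, sin 345°) = (0.9659, -0.2588); from cell (3,2)
  next x-line at t=0.7868, next y-line at t=1.5841; Δt_x=1.0353, Δt_y=3.8637
    x: enter (4,2) at t=0.7868
    y: enter (4,1) at t=1.5841
    x: enter (5,1) at t=1.8221
    x: enter (6,1) at t=2.8574 ← occupied
  → r_2 = 2.8574
beam 3: φ=45°, α=75°
  dir = (cos 75°, sin 75°) = (0.2588, 0.9659); from cell (3,2)
  next x-line at t=2.9364, next y-line at t=0.6108; Δt_x=3.8637, Δt_y=1.0353
    y: enter (3,3) at t=0.6108
    y: enter (3,4) at t=1.6461 ← occupied
  → r_3 = 1.6461
beam 4: φ=135°, α=165°
  dir = (cos 165°, sin 165°) = (-0.9659, 0.2588); from cell (3,2)
  next x-line at t=0.2485, next y-line at t=2.2796; Δt_x=1.0353, Δt_y=3.8637
    x: enter (2,2) at t=0.2485
    x: enter (1,2) at t=1.2837
    y: enter (1,3) at t=2.2796
    x: enter (0,3) at t=2.3190 ← occupied
  → r_4 = 2.3190

ranges = [1.4597, 2.8574, 1.6461, 2.3190]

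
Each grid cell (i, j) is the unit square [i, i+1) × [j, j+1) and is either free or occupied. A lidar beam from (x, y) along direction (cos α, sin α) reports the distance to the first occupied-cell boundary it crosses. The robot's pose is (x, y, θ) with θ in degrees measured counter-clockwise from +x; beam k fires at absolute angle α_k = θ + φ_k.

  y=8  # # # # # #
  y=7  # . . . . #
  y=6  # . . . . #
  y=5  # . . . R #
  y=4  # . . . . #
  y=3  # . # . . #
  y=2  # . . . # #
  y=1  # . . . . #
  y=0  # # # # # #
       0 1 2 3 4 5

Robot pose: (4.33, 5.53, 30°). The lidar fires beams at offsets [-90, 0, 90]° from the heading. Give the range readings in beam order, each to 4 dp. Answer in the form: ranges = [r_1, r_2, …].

ranges = [1.3400, 0.7736, 2.8521]

beam 1: φ=-90°, α=300°
  d=(0.5000,-0.8660)  start (4,5)  tX=1.3400 tY=0.6120  stride 1/|dx|=2.0000 1/|dy|=1.1547
    cross y-line → (4,4), t=0.6120
    cross x-line → (5,4), t=1.3400 (wall)
  → r_1 = 1.3400
beam 2: φ=0°, α=30°
  d=(0.8660,0.5000)  start (4,5)  tX=0.7736 tY=0.9400  stride 1/|dx|=1.1547 1/|dy|=2.0000
    cross x-line → (5,5), t=0.7736 (wall)
  → r_2 = 0.7736
beam 3: φ=90°, α=120°
  d=(-0.5000,0.8660)  start (4,5)  tX=0.6600 tY=0.5427  stride 1/|dx|=2.0000 1/|dy|=1.1547
    cross y-line → (4,6), t=0.5427
    cross x-line → (3,6), t=0.6600
    cross y-line → (3,7), t=1.6974
    cross x-line → (2,7), t=2.6600
    cross y-line → (2,8), t=2.8521 (wall)
  → r_3 = 2.8521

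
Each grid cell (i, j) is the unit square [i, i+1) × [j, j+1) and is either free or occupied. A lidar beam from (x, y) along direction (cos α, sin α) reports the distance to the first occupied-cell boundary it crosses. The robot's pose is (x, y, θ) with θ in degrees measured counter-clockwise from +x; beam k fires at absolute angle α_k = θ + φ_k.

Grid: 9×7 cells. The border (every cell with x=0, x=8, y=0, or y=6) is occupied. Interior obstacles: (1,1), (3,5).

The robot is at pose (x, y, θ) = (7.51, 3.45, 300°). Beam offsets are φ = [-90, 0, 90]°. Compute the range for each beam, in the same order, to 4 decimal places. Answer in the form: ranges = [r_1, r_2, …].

ranges = [4.9000, 0.9800, 0.5658]

beam 1: φ=-90°, α=210°
  dir = (cos 210°, sin 210°) = (-0.8660, -0.5000); from cell (7,3)
  next x-line at t=0.5889, next y-line at t=0.9000; Δt_x=1.1547, Δt_y=2.0000
    x: enter (6,3) at t=0.5889
    y: enter (6,2) at t=0.9000
    x: enter (5,2) at t=1.7436
    x: enter (4,2) at t=2.8983
    y: enter (4,1) at t=2.9000
    x: enter (3,1) at t=4.0530
    y: enter (3,0) at t=4.9000 ← occupied
  → r_1 = 4.9000
beam 2: φ=0°, α=300°
  dir = (cos 300°, sin 300°) = (0.5000, -0.8660); from cell (7,3)
  next x-line at t=0.9800, next y-line at t=0.5196; Δt_x=2.0000, Δt_y=1.1547
    y: enter (7,2) at t=0.5196
    x: enter (8,2) at t=0.9800 ← occupied
  → r_2 = 0.9800
beam 3: φ=90°, α=30°
  dir = (cos 30°, sin 30°) = (0.8660, 0.5000); from cell (7,3)
  next x-line at t=0.5658, next y-line at t=1.1000; Δt_x=1.1547, Δt_y=2.0000
    x: enter (8,3) at t=0.5658 ← occupied
  → r_3 = 0.5658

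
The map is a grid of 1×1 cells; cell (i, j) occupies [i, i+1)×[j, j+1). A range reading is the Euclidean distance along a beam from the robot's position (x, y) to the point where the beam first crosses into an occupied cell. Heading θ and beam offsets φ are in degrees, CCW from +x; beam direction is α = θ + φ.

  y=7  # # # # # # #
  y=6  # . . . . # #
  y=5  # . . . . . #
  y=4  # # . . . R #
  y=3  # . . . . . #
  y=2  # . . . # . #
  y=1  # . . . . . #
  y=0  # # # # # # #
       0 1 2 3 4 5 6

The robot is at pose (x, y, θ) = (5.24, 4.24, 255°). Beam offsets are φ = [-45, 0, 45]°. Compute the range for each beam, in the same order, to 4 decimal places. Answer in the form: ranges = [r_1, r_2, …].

beam 1: φ=-45°, α=210°
  dir = (cos 210°, sin 210°) = (-0.8660, -0.5000); from cell (5,4)
  next x-line at t=0.2771, next y-line at t=0.4800; Δt_x=1.1547, Δt_y=2.0000
    x: enter (4,4) at t=0.2771
    y: enter (4,3) at t=0.4800
    x: enter (3,3) at t=1.4318
    y: enter (3,2) at t=2.4800
    x: enter (2,2) at t=2.5865
    x: enter (1,2) at t=3.7412
    y: enter (1,1) at t=4.4800
    x: enter (0,1) at t=4.8959 ← occupied
  → r_1 = 4.8959
beam 2: φ=0°, α=255°
  dir = (cos 255°, sin 255°) = (-0.2588, -0.9659); from cell (5,4)
  next x-line at t=0.9273, next y-line at t=0.2485; Δt_x=3.8637, Δt_y=1.0353
    y: enter (5,3) at t=0.2485
    x: enter (4,3) at t=0.9273
    y: enter (4,2) at t=1.2837 ← occupied
  → r_2 = 1.2837
beam 3: φ=45°, α=300°
  dir = (cos 300°, sin 300°) = (0.5000, -0.8660); from cell (5,4)
  next x-line at t=1.5200, next y-line at t=0.2771; Δt_x=2.0000, Δt_y=1.1547
    y: enter (5,3) at t=0.2771
    y: enter (5,2) at t=1.4318
    x: enter (6,2) at t=1.5200 ← occupied
  → r_3 = 1.5200

ranges = [4.8959, 1.2837, 1.5200]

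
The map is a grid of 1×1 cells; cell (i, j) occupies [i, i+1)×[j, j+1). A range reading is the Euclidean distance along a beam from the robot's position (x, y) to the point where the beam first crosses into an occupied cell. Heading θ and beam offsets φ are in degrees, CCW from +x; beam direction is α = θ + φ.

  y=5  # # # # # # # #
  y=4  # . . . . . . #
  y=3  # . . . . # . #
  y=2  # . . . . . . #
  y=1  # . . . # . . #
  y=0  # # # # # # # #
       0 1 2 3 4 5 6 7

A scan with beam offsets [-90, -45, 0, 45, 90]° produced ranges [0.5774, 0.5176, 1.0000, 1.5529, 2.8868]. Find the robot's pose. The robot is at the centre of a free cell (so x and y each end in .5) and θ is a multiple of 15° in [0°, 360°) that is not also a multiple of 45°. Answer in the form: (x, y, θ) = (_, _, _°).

Enumerate (i+0.5, j+0.5, θ) over the 22 free cells and 16 admissible headings. For each, cast all 5 beams and compare to the given ranges.
  (6.5, 2.5, 120°): beam 2 = 1.9319 ≠ 0.5176 ✗
  (5.5, 2.5, 165°): beam 1 = 0.5176 ≠ 0.5774 ✗
  (1.5, 3.5, 120°): beam 1 = 3.0000 ≠ 0.5774 ✗
  (5.5, 2.5, 345°): beam 1 = 1.5529 ≠ 0.5774 ✗
  (6.5, 3.5, 75°): beam 1 = 0.5176 ≠ 0.5774 ✗
  …
  (1.5, 2.5, 240°): r_1=0.5774, r_2=0.5176, r_3=1.0000, r_4=1.5529, r_5=2.8868 — all match ✓
Unique over the lattice → pose = (1.5, 2.5, 240°).

(x, y, θ) = (1.5, 2.5, 240°)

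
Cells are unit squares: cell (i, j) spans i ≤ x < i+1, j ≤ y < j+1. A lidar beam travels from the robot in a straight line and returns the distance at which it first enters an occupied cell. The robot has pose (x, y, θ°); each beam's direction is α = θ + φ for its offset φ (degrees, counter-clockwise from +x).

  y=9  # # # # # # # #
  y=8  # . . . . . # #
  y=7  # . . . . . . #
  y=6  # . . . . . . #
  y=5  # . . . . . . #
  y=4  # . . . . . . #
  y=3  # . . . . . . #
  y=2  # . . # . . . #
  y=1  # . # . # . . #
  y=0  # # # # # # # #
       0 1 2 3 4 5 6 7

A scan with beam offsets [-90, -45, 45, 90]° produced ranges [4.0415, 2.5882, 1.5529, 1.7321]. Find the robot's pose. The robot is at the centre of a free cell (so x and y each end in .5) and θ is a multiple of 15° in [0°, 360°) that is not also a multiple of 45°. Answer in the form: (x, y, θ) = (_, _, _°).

Candidates: 44 free-cell centres × 16 headings = 704 poses. Raycast each; keep the one whose scan matches to 4 dp.
  (5.5, 6.5, 255°): beam 1 = 4.6587 ≠ 4.0415 ✗
  (6.5, 3.5, 30°): beam 1 = 1.0000 ≠ 4.0415 ✗
  (2.5, 7.5, 120°): beam 1 = 3.0000 ≠ 4.0415 ✗
  (3.5, 3.5, 345°): beam 1 = 0.5176 ≠ 4.0415 ✗
  …
  (2.5, 6.5, 120°): r_1=4.0415, r_2=2.5882, r_3=1.5529, r_4=1.7321 — all match ✓
Only this pose fits every beam.

(x, y, θ) = (2.5, 6.5, 120°)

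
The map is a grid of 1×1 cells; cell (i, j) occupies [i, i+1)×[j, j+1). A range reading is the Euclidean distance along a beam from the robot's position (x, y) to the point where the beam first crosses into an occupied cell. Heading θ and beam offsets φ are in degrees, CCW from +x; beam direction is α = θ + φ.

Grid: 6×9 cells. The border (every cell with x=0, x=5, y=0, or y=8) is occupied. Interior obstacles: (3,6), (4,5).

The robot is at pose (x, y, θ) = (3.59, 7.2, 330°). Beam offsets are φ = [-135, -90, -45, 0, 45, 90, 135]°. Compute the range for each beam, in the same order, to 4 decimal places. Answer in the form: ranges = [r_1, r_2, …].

beam 1: φ=-135°, α=195°
  cosα=-0.9659 sinα=-0.2588 | (3,7) | tMaxX 0.6108 tMaxY 0.7727 | tΔX 1.0353 tΔY 3.8637
    t=0.6108 [x] (2,7)
    t=0.7727 [y] (2,6)
    t=1.6461 [x] (1,6)
    t=2.6814 [x] (0,6) — stop
  → r_1 = 2.6814
beam 2: φ=-90°, α=240°
  cosα=-0.5000 sinα=-0.8660 | (3,7) | tMaxX 1.1800 tMaxY 0.2309 | tΔX 2.0000 tΔY 1.1547
    t=0.2309 [y] (3,6) — stop
  → r_2 = 0.2309
beam 3: φ=-45°, α=285°
  cosα=0.2588 sinα=-0.9659 | (3,7) | tMaxX 1.5841 tMaxY 0.2071 | tΔX 3.8637 tΔY 1.0353
    t=0.2071 [y] (3,6) — stop
  → r_3 = 0.2071
beam 4: φ=0°, α=330°
  cosα=0.8660 sinα=-0.5000 | (3,7) | tMaxX 0.4734 tMaxY 0.4000 | tΔX 1.1547 tΔY 2.0000
    t=0.4000 [y] (3,6) — stop
  → r_4 = 0.4000
beam 5: φ=45°, α=15°
  cosα=0.9659 sinα=0.2588 | (3,7) | tMaxX 0.4245 tMaxY 3.0910 | tΔX 1.0353 tΔY 3.8637
    t=0.4245 [x] (4,7)
    t=1.4597 [x] (5,7) — stop
  → r_5 = 1.4597
beam 6: φ=90°, α=60°
  cosα=0.5000 sinα=0.8660 | (3,7) | tMaxX 0.8200 tMaxY 0.9238 | tΔX 2.0000 tΔY 1.1547
    t=0.8200 [x] (4,7)
    t=0.9238 [y] (4,8) — stop
  → r_6 = 0.9238
beam 7: φ=135°, α=105°
  cosα=-0.2588 sinα=0.9659 | (3,7) | tMaxX 2.2796 tMaxY 0.8282 | tΔX 3.8637 tΔY 1.0353
    t=0.8282 [y] (3,8) — stop
  → r_7 = 0.8282

ranges = [2.6814, 0.2309, 0.2071, 0.4000, 1.4597, 0.9238, 0.8282]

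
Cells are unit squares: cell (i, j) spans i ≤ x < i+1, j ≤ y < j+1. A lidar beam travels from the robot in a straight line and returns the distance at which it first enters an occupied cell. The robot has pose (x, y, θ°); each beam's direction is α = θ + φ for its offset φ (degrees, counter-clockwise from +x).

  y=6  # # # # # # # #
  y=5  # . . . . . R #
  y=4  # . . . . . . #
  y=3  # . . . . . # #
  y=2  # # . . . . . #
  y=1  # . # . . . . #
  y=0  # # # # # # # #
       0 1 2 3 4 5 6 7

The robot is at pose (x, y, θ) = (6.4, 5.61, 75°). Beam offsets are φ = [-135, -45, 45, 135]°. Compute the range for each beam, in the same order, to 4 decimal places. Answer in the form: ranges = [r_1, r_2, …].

ranges = [1.2000, 0.6928, 0.4503, 5.2200]

beam 1: φ=-135°, α=300°
  cosα=0.5000 sinα=-0.8660 | (6,5) | tMaxX 1.2000 tMaxY 0.7044 | tΔX 2.0000 tΔY 1.1547
    t=0.7044 [y] (6,4)
    t=1.2000 [x] (7,4) — stop
  → r_1 = 1.2000
beam 2: φ=-45°, α=30°
  cosα=0.8660 sinα=0.5000 | (6,5) | tMaxX 0.6928 tMaxY 0.7800 | tΔX 1.1547 tΔY 2.0000
    t=0.6928 [x] (7,5) — stop
  → r_2 = 0.6928
beam 3: φ=45°, α=120°
  cosα=-0.5000 sinα=0.8660 | (6,5) | tMaxX 0.8000 tMaxY 0.4503 | tΔX 2.0000 tΔY 1.1547
    t=0.4503 [y] (6,6) — stop
  → r_3 = 0.4503
beam 4: φ=135°, α=210°
  cosα=-0.8660 sinα=-0.5000 | (6,5) | tMaxX 0.4619 tMaxY 1.2200 | tΔX 1.1547 tΔY 2.0000
    t=0.4619 [x] (5,5)
    t=1.2200 [y] (5,4)
    t=1.6166 [x] (4,4)
    t=2.7713 [x] (3,4)
    t=3.2200 [y] (3,3)
    t=3.9260 [x] (2,3)
    t=5.0807 [x] (1,3)
    t=5.2200 [y] (1,2) — stop
  → r_4 = 5.2200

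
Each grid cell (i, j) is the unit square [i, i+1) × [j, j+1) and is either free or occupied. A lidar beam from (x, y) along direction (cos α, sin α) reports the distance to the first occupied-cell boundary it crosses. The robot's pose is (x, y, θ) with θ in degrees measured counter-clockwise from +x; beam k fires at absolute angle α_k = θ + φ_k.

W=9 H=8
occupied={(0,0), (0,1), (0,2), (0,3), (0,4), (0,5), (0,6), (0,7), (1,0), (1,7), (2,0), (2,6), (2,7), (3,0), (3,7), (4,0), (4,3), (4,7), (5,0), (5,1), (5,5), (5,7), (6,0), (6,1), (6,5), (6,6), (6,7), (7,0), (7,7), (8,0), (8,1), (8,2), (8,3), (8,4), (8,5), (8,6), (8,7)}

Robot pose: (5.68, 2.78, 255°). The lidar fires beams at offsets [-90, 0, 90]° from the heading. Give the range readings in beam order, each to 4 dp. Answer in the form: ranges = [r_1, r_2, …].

beam 1: φ=-90°, α=165°
  dir = (cos 165°, sin 165°) = (-0.9659, 0.2588); from cell (5,2)
  next x-line at t=0.7040, next y-line at t=0.8500; Δt_x=1.0353, Δt_y=3.8637
    x: enter (4,2) at t=0.7040
    y: enter (4,3) at t=0.8500 ← occupied
  → r_1 = 0.8500
beam 2: φ=0°, α=255°
  dir = (cos 255°, sin 255°) = (-0.2588, -0.9659); from cell (5,2)
  next x-line at t=2.6273, next y-line at t=0.8075; Δt_x=3.8637, Δt_y=1.0353
    y: enter (5,1) at t=0.8075 ← occupied
  → r_2 = 0.8075
beam 3: φ=90°, α=345°
  dir = (cos 345°, sin 345°) = (0.9659, -0.2588); from cell (5,2)
  next x-line at t=0.3313, next y-line at t=3.0137; Δt_x=1.0353, Δt_y=3.8637
    x: enter (6,2) at t=0.3313
    x: enter (7,2) at t=1.3666
    x: enter (8,2) at t=2.4018 ← occupied
  → r_3 = 2.4018

ranges = [0.8500, 0.8075, 2.4018]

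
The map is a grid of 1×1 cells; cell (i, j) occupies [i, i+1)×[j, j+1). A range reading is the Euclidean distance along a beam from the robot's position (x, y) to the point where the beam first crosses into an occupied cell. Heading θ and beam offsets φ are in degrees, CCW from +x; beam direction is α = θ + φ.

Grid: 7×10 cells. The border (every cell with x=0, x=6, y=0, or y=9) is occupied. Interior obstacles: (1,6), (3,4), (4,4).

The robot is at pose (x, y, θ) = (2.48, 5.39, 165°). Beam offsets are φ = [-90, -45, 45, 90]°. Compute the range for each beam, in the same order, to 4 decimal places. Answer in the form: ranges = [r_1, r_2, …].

ranges = [3.7373, 0.9600, 1.7090, 4.5449]

beam 1: φ=-90°, α=75°
  dir = (cos 75°, sin 75°) = (0.2588, 0.9659); from cell (2,5)
  next x-line at t=2.0091, next y-line at t=0.6315; Δt_x=3.8637, Δt_y=1.0353
    y: enter (2,6) at t=0.6315
    y: enter (2,7) at t=1.6668
    x: enter (3,7) at t=2.0091
    y: enter (3,8) at t=2.7021
    y: enter (3,9) at t=3.7373 ← occupied
  → r_1 = 3.7373
beam 2: φ=-45°, α=120°
  dir = (cos 120°, sin 120°) = (-0.5000, 0.8660); from cell (2,5)
  next x-line at t=0.9600, next y-line at t=0.7044; Δt_x=2.0000, Δt_y=1.1547
    y: enter (2,6) at t=0.7044
    x: enter (1,6) at t=0.9600 ← occupied
  → r_2 = 0.9600
beam 3: φ=45°, α=210°
  dir = (cos 210°, sin 210°) = (-0.8660, -0.5000); from cell (2,5)
  next x-line at t=0.5543, next y-line at t=0.7800; Δt_x=1.1547, Δt_y=2.0000
    x: enter (1,5) at t=0.5543
    y: enter (1,4) at t=0.7800
    x: enter (0,4) at t=1.7090 ← occupied
  → r_3 = 1.7090
beam 4: φ=90°, α=255°
  dir = (cos 255°, sin 255°) = (-0.2588, -0.9659); from cell (2,5)
  next x-line at t=1.8546, next y-line at t=0.4038; Δt_x=3.8637, Δt_y=1.0353
    y: enter (2,4) at t=0.4038
    y: enter (2,3) at t=1.4390
    x: enter (1,3) at t=1.8546
    y: enter (1,2) at t=2.4743
    y: enter (1,1) at t=3.5096
    y: enter (1,0) at t=4.5449 ← occupied
  → r_4 = 4.5449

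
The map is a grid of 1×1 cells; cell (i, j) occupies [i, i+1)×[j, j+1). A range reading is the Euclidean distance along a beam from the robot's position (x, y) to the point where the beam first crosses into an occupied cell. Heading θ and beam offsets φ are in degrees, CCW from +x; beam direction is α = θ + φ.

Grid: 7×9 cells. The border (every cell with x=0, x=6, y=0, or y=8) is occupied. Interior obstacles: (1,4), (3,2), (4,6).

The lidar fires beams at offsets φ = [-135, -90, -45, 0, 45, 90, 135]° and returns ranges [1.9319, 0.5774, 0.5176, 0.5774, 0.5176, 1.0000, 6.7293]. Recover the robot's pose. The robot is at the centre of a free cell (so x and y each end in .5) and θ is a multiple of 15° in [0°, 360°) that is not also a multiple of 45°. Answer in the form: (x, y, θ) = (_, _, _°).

Candidates: 32 free-cell centres × 16 headings = 512 poses. Raycast each; keep the one whose scan matches to 4 dp.
  (5.5, 4.5, 105°): beam 1 = 0.5774 ≠ 1.9319 ✗
  (5.5, 1.5, 210°): beam 2 = 7.5056 ≠ 0.5774 ✗
  (2.5, 3.5, 285°): beam 1 = 1.0000 ≠ 1.9319 ✗
  (1.5, 3.5, 195°): beam 1 = 0.5774 ≠ 1.9319 ✗
  …
  (1.5, 7.5, 150°): r_1=1.9319, r_2=0.5774, r_3=0.5176, r_4=0.5774, r_5=0.5176, r_6=1.0000, r_7=6.7293 — all match ✓
No second candidate reproduces the full scan.

(x, y, θ) = (1.5, 7.5, 150°)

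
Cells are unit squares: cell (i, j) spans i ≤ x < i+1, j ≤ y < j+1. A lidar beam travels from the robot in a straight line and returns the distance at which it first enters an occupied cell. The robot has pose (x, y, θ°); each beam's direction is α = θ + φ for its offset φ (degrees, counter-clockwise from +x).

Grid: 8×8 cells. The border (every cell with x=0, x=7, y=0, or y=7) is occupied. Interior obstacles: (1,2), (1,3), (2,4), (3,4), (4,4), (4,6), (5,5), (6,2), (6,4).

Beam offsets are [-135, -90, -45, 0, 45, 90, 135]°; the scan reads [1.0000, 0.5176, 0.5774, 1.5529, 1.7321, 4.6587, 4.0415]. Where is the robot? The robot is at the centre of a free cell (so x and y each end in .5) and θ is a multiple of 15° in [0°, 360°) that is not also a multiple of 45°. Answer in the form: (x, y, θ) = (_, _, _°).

(x, y, θ) = (2.5, 2.5, 255°)

Enumerate (i+0.5, j+0.5, θ) over the 27 free cells and 16 admissible headings. For each, cast all 7 beams and compare to the given ranges.
  (3.5, 3.5, 255°): beam 1 = 0.5774 ≠ 1.0000 ✗
  (5.5, 1.5, 195°): beam 2 = 2.5882 ≠ 0.5176 ✗
  (5.5, 4.5, 240°): beam 1 = 0.5176 ≠ 1.0000 ✗
  (1.5, 1.5, 120°): beam 1 = 1.9319 ≠ 1.0000 ✗
  (6.5, 3.5, 105°): beam 1 = 0.5774 ≠ 1.0000 ✗
  …
  (2.5, 2.5, 255°): r_1=1.0000, r_2=0.5176, r_3=0.5774, r_4=1.5529, r_5=1.7321, r_6=4.6587, r_7=4.0415 — all match ✓
No second candidate reproduces the full scan.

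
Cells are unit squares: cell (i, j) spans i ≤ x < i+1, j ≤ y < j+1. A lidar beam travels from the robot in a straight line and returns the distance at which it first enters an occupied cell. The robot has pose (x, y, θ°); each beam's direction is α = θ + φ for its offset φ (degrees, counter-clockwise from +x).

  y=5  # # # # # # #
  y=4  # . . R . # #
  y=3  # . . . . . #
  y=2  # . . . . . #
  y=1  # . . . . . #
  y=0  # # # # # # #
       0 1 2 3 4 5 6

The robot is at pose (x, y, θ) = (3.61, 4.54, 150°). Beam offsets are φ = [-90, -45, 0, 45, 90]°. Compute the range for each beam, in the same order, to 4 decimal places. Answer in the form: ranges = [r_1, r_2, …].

beam 1: φ=-90°, α=60°
  cosα=0.5000 sinα=0.8660 | (3,4) | tMaxX 0.7800 tMaxY 0.5312 | tΔX 2.0000 tΔY 1.1547
    t=0.5312 [y] (3,5) — stop
  → r_1 = 0.5312
beam 2: φ=-45°, α=105°
  cosα=-0.2588 sinα=0.9659 | (3,4) | tMaxX 2.3569 tMaxY 0.4762 | tΔX 3.8637 tΔY 1.0353
    t=0.4762 [y] (3,5) — stop
  → r_2 = 0.4762
beam 3: φ=0°, α=150°
  cosα=-0.8660 sinα=0.5000 | (3,4) | tMaxX 0.7044 tMaxY 0.9200 | tΔX 1.1547 tΔY 2.0000
    t=0.7044 [x] (2,4)
    t=0.9200 [y] (2,5) — stop
  → r_3 = 0.9200
beam 4: φ=45°, α=195°
  cosα=-0.9659 sinα=-0.2588 | (3,4) | tMaxX 0.6315 tMaxY 2.0864 | tΔX 1.0353 tΔY 3.8637
    t=0.6315 [x] (2,4)
    t=1.6668 [x] (1,4)
    t=2.0864 [y] (1,3)
    t=2.7021 [x] (0,3) — stop
  → r_4 = 2.7021
beam 5: φ=90°, α=240°
  cosα=-0.5000 sinα=-0.8660 | (3,4) | tMaxX 1.2200 tMaxY 0.6235 | tΔX 2.0000 tΔY 1.1547
    t=0.6235 [y] (3,3)
    t=1.2200 [x] (2,3)
    t=1.7782 [y] (2,2)
    t=2.9329 [y] (2,1)
    t=3.2200 [x] (1,1)
    t=4.0876 [y] (1,0) — stop
  → r_5 = 4.0876

ranges = [0.5312, 0.4762, 0.9200, 2.7021, 4.0876]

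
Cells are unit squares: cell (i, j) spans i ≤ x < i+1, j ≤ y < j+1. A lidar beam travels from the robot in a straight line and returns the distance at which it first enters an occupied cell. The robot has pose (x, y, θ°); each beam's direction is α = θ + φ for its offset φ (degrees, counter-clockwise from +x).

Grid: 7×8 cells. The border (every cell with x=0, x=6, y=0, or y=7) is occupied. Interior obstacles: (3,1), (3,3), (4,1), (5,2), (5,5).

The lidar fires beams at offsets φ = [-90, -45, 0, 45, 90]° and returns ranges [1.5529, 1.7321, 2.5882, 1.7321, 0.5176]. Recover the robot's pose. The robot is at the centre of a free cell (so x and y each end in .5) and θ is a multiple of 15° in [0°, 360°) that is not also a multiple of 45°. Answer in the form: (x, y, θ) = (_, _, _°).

Candidates: 25 free-cell centres × 16 headings = 400 poses. Raycast each; keep the one whose scan matches to 4 dp.
  (2.5, 5.5, 285°): beam 2 = 3.0000 ≠ 1.7321 ✗
  (5.5, 1.5, 345°): beam 1 = 0.5176 ≠ 1.5529 ✗
  (1.5, 3.5, 30°): beam 1 = 2.8868 ≠ 1.5529 ✗
  …
  (2.5, 3.5, 255°): r_1=1.5529, r_2=1.7321, r_3=2.5882, r_4=1.7321, r_5=0.5176 — all match ✓
Only this pose fits every beam.

(x, y, θ) = (2.5, 3.5, 255°)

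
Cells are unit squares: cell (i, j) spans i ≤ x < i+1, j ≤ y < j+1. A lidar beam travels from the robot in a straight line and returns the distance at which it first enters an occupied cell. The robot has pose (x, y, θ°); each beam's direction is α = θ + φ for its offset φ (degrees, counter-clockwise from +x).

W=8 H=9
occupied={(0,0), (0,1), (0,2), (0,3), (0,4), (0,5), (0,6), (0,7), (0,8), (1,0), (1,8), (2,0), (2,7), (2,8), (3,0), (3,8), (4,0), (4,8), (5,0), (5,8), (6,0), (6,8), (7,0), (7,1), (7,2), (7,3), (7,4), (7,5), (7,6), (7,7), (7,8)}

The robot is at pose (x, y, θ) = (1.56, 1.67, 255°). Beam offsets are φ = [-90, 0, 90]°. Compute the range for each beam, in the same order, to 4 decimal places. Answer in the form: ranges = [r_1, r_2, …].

ranges = [0.5798, 0.6936, 2.5887]

beam 1: φ=-90°, α=165°
  d=(-0.9659,0.2588)  start (1,1)  tX=0.5798 tY=1.2750  stride 1/|dx|=1.0353 1/|dy|=3.8637
    cross x-line → (0,1), t=0.5798 (wall)
  → r_1 = 0.5798
beam 2: φ=0°, α=255°
  d=(-0.2588,-0.9659)  start (1,1)  tX=2.1637 tY=0.6936  stride 1/|dx|=3.8637 1/|dy|=1.0353
    cross y-line → (1,0), t=0.6936 (wall)
  → r_2 = 0.6936
beam 3: φ=90°, α=345°
  d=(0.9659,-0.2588)  start (1,1)  tX=0.4555 tY=2.5887  stride 1/|dx|=1.0353 1/|dy|=3.8637
    cross x-line → (2,1), t=0.4555
    cross x-line → (3,1), t=1.4908
    cross x-line → (4,1), t=2.5261
    cross y-line → (4,0), t=2.5887 (wall)
  → r_3 = 2.5887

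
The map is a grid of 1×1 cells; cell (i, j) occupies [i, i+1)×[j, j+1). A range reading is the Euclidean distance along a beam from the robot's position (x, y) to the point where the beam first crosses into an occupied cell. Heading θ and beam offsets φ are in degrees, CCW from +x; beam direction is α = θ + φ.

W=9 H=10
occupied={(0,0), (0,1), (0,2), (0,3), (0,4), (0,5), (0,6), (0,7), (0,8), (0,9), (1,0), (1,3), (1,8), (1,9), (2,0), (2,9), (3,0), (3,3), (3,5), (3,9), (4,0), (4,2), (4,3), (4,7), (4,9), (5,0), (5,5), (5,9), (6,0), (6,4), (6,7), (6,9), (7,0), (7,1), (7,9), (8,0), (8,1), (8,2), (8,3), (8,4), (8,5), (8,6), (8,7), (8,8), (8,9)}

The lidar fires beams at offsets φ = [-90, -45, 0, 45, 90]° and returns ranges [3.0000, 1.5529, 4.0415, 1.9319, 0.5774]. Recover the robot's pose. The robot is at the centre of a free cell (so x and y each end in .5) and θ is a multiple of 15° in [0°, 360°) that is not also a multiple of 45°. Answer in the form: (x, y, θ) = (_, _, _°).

(x, y, θ) = (1.5, 5.5, 60°)

The pose lattice has 45·16 = 720 candidates. Test each by forward raycasting.
  (2.5, 3.5, 300°): beam 1 = 0.5774 ≠ 3.0000 ✗
  (3.5, 6.5, 165°): beam 1 = 2.5882 ≠ 3.0000 ✗
  (3.5, 8.5, 30°): beam 1 = 1.0000 ≠ 3.0000 ✗
  (1.5, 5.5, 75°): beam 1 = 1.5529 ≠ 3.0000 ✗
  …
  (1.5, 5.5, 60°): r_1=3.0000, r_2=1.5529, r_3=4.0415, r_4=1.9319, r_5=0.5774 — all match ✓
Only this pose fits every beam.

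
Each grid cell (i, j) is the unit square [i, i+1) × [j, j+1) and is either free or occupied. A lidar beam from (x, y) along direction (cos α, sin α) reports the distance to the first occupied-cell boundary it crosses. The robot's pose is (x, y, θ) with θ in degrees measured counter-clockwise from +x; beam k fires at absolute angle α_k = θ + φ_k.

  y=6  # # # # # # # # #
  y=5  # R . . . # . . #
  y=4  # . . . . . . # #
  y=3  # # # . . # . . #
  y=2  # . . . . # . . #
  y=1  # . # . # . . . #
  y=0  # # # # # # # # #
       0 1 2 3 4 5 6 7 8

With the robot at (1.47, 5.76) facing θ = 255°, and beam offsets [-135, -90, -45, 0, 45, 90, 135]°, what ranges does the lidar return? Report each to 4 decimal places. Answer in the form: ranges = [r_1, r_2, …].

beam 1: φ=-135°, α=120°
  dir = (cos 120°, sin 120°) = (-0.5000, 0.8660); from cell (1,5)
  next x-line at t=0.9400, next y-line at t=0.2771; Δt_x=2.0000, Δt_y=1.1547
    y: enter (1,6) at t=0.2771 ← occupied
  → r_1 = 0.2771
beam 2: φ=-90°, α=165°
  dir = (cos 165°, sin 165°) = (-0.9659, 0.2588); from cell (1,5)
  next x-line at t=0.4866, next y-line at t=0.9273; Δt_x=1.0353, Δt_y=3.8637
    x: enter (0,5) at t=0.4866 ← occupied
  → r_2 = 0.4866
beam 3: φ=-45°, α=210°
  dir = (cos 210°, sin 210°) = (-0.8660, -0.5000); from cell (1,5)
  next x-line at t=0.5427, next y-line at t=1.5200; Δt_x=1.1547, Δt_y=2.0000
    x: enter (0,5) at t=0.5427 ← occupied
  → r_3 = 0.5427
beam 4: φ=0°, α=255°
  dir = (cos 255°, sin 255°) = (-0.2588, -0.9659); from cell (1,5)
  next x-line at t=1.8159, next y-line at t=0.7868; Δt_x=3.8637, Δt_y=1.0353
    y: enter (1,4) at t=0.7868
    x: enter (0,4) at t=1.8159 ← occupied
  → r_4 = 1.8159
beam 5: φ=45°, α=300°
  dir = (cos 300°, sin 300°) = (0.5000, -0.8660); from cell (1,5)
  next x-line at t=1.0600, next y-line at t=0.8776; Δt_x=2.0000, Δt_y=1.1547
    y: enter (1,4) at t=0.8776
    x: enter (2,4) at t=1.0600
    y: enter (2,3) at t=2.0323 ← occupied
  → r_5 = 2.0323
beam 6: φ=90°, α=345°
  dir = (cos 345°, sin 345°) = (0.9659, -0.2588); from cell (1,5)
  next x-line at t=0.5487, next y-line at t=2.9364; Δt_x=1.0353, Δt_y=3.8637
    x: enter (2,5) at t=0.5487
    x: enter (3,5) at t=1.5840
    x: enter (4,5) at t=2.6192
    y: enter (4,4) at t=2.9364
    x: enter (5,4) at t=3.6545
    x: enter (6,4) at t=4.6898
    x: enter (7,4) at t=5.7251 ← occupied
  → r_6 = 5.7251
beam 7: φ=135°, α=30°
  dir = (cos 30°, sin 30°) = (0.8660, 0.5000); from cell (1,5)
  next x-line at t=0.6120, next y-line at t=0.4800; Δt_x=1.1547, Δt_y=2.0000
    y: enter (1,6) at t=0.4800 ← occupied
  → r_7 = 0.4800

ranges = [0.2771, 0.4866, 0.5427, 1.8159, 2.0323, 5.7251, 0.4800]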